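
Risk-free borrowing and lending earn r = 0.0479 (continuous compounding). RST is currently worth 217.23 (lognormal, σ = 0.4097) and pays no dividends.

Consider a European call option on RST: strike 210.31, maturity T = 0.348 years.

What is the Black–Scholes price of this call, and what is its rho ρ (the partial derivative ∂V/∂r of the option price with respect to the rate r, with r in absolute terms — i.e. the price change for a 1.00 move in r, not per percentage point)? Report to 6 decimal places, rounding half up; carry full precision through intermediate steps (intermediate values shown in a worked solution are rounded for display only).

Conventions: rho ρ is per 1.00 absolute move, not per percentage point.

price = 26.009007
ρ = 38.343161

σ√T = 0.4097·√0.348 = 0.241688
d₁ = (ln(S/K) + (r+σ²/2)T) / (σ√T) = (ln(217.23/210.31) + (0.0479+0.4097²/2)·0.348) / 0.241688 = (0.032374 + 0.045876) / 0.241688 = 0.323764
d₂ = d₁ − σ√T = 0.323764 − 0.241688 = 0.082075
e^{−rT} = 0.983469
N(d₁) = 0.626942,  N(d₂) = 0.532707
Call price V = S·N(d₁) − K·e^{−rT}·N(d₂) = 136.190505 − 110.181497 = 26.009007
ρ = K·T·e^{−rT}·N(d₂) = 38.343161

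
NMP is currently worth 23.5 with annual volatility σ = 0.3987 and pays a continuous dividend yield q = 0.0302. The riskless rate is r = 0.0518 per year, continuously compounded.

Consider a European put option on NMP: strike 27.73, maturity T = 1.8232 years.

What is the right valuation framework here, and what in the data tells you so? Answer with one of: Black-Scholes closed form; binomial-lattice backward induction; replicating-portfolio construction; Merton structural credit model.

Key observation: the instrument is a plain European put (strike 27.73) on a lognormal asset; the exact continuous-time formula applies directly.

framework: Black-Scholes closed form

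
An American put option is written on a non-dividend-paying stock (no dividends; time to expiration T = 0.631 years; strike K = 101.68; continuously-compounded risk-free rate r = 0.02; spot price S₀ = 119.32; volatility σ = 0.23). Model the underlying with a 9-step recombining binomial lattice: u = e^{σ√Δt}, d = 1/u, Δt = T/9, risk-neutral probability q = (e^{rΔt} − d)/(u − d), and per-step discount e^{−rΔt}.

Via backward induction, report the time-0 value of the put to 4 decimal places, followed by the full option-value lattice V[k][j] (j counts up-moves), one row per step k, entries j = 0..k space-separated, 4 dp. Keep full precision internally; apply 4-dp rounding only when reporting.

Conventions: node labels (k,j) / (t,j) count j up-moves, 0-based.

price = 1.8984
tree:
1.8984
2.9808 0.8053
4.5836 1.3624 0.2421
6.8757 2.2702 0.4449 0.0370
10.0108 3.7132 0.8121 0.0736 0.0000
14.0561 5.9334 1.4704 0.1462 0.0000 0.0000
18.8819 9.1981 2.6367 0.2907 0.0000 0.0000 0.0000
23.7738 13.6827 4.6725 0.5780 0.0000 0.0000 0.0000 0.0000
28.3768 18.8819 8.1571 1.1491 0.0000 0.0000 0.0000 0.0000 0.0000
32.7078 23.7738 13.6827 2.2845 0.0000 0.0000 0.0000 0.0000 0.0000 0.0000

params: Δt=0.07011 u=1.06279 d=0.94092 q=0.49629 e^(-rΔt)=0.99860
t_9 payoffs: 32.7078 23.7738 13.6827 2.2845 0.0000 0.0000 0.0000 0.0000 0.0000 0.0000
k=8: node(8,0) S=73.3032 payoff=28.3768 vs cont=28.2343 → 28.3768 [stop]  node(8,1) S=82.7981 payoff=18.8819 vs cont=18.7394 → 18.8819 [stop]  node(8,2) S=93.5229 payoff=8.1571 vs cont=8.0146 → 8.1571 [stop]  node(8,3) S=105.6369 payoff=0.0000 vs cont=1.1491 → 1.1491 [wait]  node(8,4) S=119.3200 payoff=0.0000 vs cont=0.0000 → 0.0000 [wait]  node(8,5) S=134.7755 payoff=0.0000 vs cont=0.0000 → 0.0000 [wait]  node(8,6) S=152.2328 payoff=0.0000 vs cont=0.0000 → 0.0000 [wait]  node(8,7) S=171.9515 payoff=0.0000 vs cont=0.0000 → 0.0000 [wait]  node(8,8) S=194.2242 payoff=0.0000 vs cont=0.0000 → 0.0000 [wait]
k=7: node(7,0) S=77.9062 payoff=23.7738 vs cont=23.6314 → 23.7738 [stop]  node(7,1) S=87.9973 payoff=13.6827 vs cont=13.5402 → 13.6827 [stop]  node(7,2) S=99.3955 payoff=2.2845 vs cont=4.6725 → 4.6725 [wait]  node(7,3) S=112.2702 payoff=0.0000 vs cont=0.5780 → 0.5780 [wait]  node(7,4) S=126.8125 payoff=0.0000 vs cont=0.0000 → 0.0000 [wait]  node(7,5) S=143.2384 payoff=0.0000 vs cont=0.0000 → 0.0000 [wait]  node(7,6) S=161.7920 payoff=0.0000 vs cont=0.0000 → 0.0000 [wait]  node(7,7) S=182.7489 payoff=0.0000 vs cont=0.0000 → 0.0000 [wait]
k=6: node(6,0) S=82.7981 payoff=18.8819 vs cont=18.7394 → 18.8819 [stop]  node(6,1) S=93.5229 payoff=8.1571 vs cont=9.1981 → 9.1981 [wait]  node(6,2) S=105.6369 payoff=0.0000 vs cont=2.6367 → 2.6367 [wait]  node(6,3) S=119.3200 payoff=0.0000 vs cont=0.2907 → 0.2907 [wait]  node(6,4) S=134.7755 payoff=0.0000 vs cont=0.0000 → 0.0000 [wait]  node(6,5) S=152.2328 payoff=0.0000 vs cont=0.0000 → 0.0000 [wait]  node(6,6) S=171.9515 payoff=0.0000 vs cont=0.0000 → 0.0000 [wait]
k=5: node(5,0) S=87.9973 payoff=13.6827 vs cont=14.0561 → 14.0561 [wait]  node(5,1) S=99.3955 payoff=2.2845 vs cont=5.9334 → 5.9334 [wait]  node(5,2) S=112.2702 payoff=0.0000 vs cont=1.4704 → 1.4704 [wait]  node(5,3) S=126.8125 payoff=0.0000 vs cont=0.1462 → 0.1462 [wait]  node(5,4) S=143.2384 payoff=0.0000 vs cont=0.0000 → 0.0000 [wait]  node(5,5) S=161.7920 payoff=0.0000 vs cont=0.0000 → 0.0000 [wait]
k=4: node(4,0) S=93.5229 payoff=8.1571 vs cont=10.0108 → 10.0108 [wait]  node(4,1) S=105.6369 payoff=0.0000 vs cont=3.7132 → 3.7132 [wait]  node(4,2) S=119.3200 payoff=0.0000 vs cont=0.8121 → 0.8121 [wait]  node(4,3) S=134.7755 payoff=0.0000 vs cont=0.0736 → 0.0736 [wait]  node(4,4) S=152.2328 payoff=0.0000 vs cont=0.0000 → 0.0000 [wait]
k=3: node(3,0) S=99.3955 payoff=2.2845 vs cont=6.8757 → 6.8757 [wait]  node(3,1) S=112.2702 payoff=0.0000 vs cont=2.2702 → 2.2702 [wait]  node(3,2) S=126.8125 payoff=0.0000 vs cont=0.4449 → 0.4449 [wait]  node(3,3) S=143.2384 payoff=0.0000 vs cont=0.0370 → 0.0370 [wait]
k=2: node(2,0) S=105.6369 payoff=0.0000 vs cont=4.5836 → 4.5836 [wait]  node(2,1) S=119.3200 payoff=0.0000 vs cont=1.3624 → 1.3624 [wait]  node(2,2) S=134.7755 payoff=0.0000 vs cont=0.2421 → 0.2421 [wait]
k=1: node(1,0) S=112.2702 payoff=0.0000 vs cont=2.9808 → 2.9808 [wait]  node(1,1) S=126.8125 payoff=0.0000 vs cont=0.8053 → 0.8053 [wait]
k=0: node(0,0) S=119.3200 payoff=0.0000 vs cont=1.8984 → 1.8984 [wait]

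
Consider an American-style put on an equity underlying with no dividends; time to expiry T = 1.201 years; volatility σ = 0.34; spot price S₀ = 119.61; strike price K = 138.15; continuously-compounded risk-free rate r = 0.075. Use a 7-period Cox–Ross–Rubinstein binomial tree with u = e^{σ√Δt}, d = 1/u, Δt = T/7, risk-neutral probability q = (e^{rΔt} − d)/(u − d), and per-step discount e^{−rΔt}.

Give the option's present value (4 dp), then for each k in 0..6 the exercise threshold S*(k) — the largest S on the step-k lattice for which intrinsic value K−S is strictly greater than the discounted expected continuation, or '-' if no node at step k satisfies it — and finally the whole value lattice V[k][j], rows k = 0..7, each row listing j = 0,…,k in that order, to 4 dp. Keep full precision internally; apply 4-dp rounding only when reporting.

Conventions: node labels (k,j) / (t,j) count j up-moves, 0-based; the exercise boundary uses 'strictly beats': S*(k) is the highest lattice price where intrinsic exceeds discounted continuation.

price = 24.0951
boundary = - - 90.2490 103.8975 90.2490 103.8975 119.6100
tree:
24.0951
34.6417 14.6006
47.9010 22.8155 7.0995
59.7565 34.2525 12.4354 2.1668
70.0547 47.9010 21.1168 4.4325 0.0509
79.0000 59.7565 34.2525 9.0659 0.1053 0.0000
86.7702 70.0547 47.9010 18.5400 0.2180 0.0000 0.0000
93.5197 79.0000 59.7565 34.2525 0.4512 0.0000 0.0000 0.0000

params: Δt=0.17157 u=1.15123 d=0.86864 q=0.51068 e^(-rΔt)=0.98721
t_7 payoffs: 93.5197 79.0000 59.7565 34.2525 0.4512 0.0000 0.0000 0.0000
t_6: node(6,0) S=51.3798 payoff=86.7702 vs cont=85.0039 → 86.7702 [stop]  node(6,1) S=68.0953 payoff=70.0547 vs cont=68.2884 → 70.0547 [stop]  node(6,2) S=90.2490 payoff=47.9010 vs cont=46.1347 → 47.9010 [stop]  node(6,3) S=119.6100 payoff=18.5400 vs cont=16.7737 → 18.5400 [stop]  node(6,4) S=158.5231 payoff=0.0000 vs cont=0.2180 → 0.2180 [wait]  node(6,5) S=210.0960 payoff=0.0000 vs cont=0.0000 → 0.0000 [wait]  node(6,6) S=278.4472 payoff=0.0000 vs cont=0.0000 → 0.0000 [wait]  ⇒ S*(6)=119.6100
t_5: node(5,0) S=59.1500 payoff=79.0000 vs cont=77.2337 → 79.0000 [stop]  node(5,1) S=78.3935 payoff=59.7565 vs cont=57.9902 → 59.7565 [stop]  node(5,2) S=103.8975 payoff=34.2525 vs cont=32.4862 → 34.2525 [stop]  node(5,3) S=137.6988 payoff=0.4512 vs cont=9.0659 → 9.0659 [wait]  node(5,4) S=182.4968 payoff=0.0000 vs cont=0.1053 → 0.1053 [wait]  node(5,5) S=241.8691 payoff=0.0000 vs cont=0.0000 → 0.0000 [wait]  ⇒ S*(5)=103.8975
t_4: node(4,0) S=68.0953 payoff=70.0547 vs cont=68.2884 → 70.0547 [stop]  node(4,1) S=90.2490 payoff=47.9010 vs cont=46.1347 → 47.9010 [stop]  node(4,2) S=119.6100 payoff=18.5400 vs cont=21.1168 → 21.1168 [wait]  node(4,3) S=158.5231 payoff=0.0000 vs cont=4.4325 → 4.4325 [wait]  node(4,4) S=210.0960 payoff=0.0000 vs cont=0.0509 → 0.0509 [wait]  ⇒ S*(4)=90.2490
t_3: node(3,0) S=78.3935 payoff=59.7565 vs cont=57.9902 → 59.7565 [stop]  node(3,1) S=103.8975 payoff=34.2525 vs cont=33.7853 → 34.2525 [stop]  node(3,2) S=137.6988 payoff=0.4512 vs cont=12.4354 → 12.4354 [wait]  node(3,3) S=182.4968 payoff=0.0000 vs cont=2.1668 → 2.1668 [wait]  ⇒ S*(3)=103.8975
t_2: node(2,0) S=90.2490 payoff=47.9010 vs cont=46.1347 → 47.9010 [stop]  node(2,1) S=119.6100 payoff=18.5400 vs cont=22.8155 → 22.8155 [wait]  node(2,2) S=158.5231 payoff=0.0000 vs cont=7.0995 → 7.0995 [wait]  ⇒ S*(2)=90.2490
t_1: node(1,0) S=103.8975 payoff=34.2525 vs cont=34.6417 → 34.6417 [wait]  node(1,1) S=137.6988 payoff=0.4512 vs cont=14.6006 → 14.6006 [wait]  ⇒ S*(1)=-
t_0: node(0,0) S=119.6100 payoff=18.5400 vs cont=24.0951 → 24.0951 [wait]  ⇒ S*(0)=-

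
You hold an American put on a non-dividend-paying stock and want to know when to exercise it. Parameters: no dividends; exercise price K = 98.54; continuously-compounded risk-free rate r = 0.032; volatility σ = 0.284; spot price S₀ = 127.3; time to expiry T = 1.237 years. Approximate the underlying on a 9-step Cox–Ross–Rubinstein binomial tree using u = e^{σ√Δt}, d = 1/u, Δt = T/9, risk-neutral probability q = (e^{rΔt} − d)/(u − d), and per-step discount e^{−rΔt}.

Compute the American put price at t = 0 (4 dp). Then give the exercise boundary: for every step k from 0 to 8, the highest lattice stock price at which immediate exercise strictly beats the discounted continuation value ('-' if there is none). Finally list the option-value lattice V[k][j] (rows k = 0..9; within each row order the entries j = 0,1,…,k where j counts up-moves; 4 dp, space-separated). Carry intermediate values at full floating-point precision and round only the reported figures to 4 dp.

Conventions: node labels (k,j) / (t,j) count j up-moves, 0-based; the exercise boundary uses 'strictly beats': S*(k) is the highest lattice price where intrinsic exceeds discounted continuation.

price = 3.4804
boundary = - - - - - - 67.6816 75.1964 83.5455
tree:
3.4804
5.3797 1.5707
8.1324 2.6149 0.5176
11.9744 4.2789 0.9379 0.0928
17.0875 6.8562 1.6833 0.1845 0.0000
23.4848 10.7028 2.9866 0.3666 0.0000 0.0000
30.8584 16.1593 5.2225 0.7285 0.0000 0.0000 0.0000
37.6222 23.3436 8.9619 1.4479 0.0000 0.0000 0.0000 0.0000
43.7101 30.8584 14.9945 2.8774 0.0000 0.0000 0.0000 0.0000 0.0000
49.1895 37.6222 23.3436 5.7183 0.0000 0.0000 0.0000 0.0000 0.0000 0.0000

params: Δt=0.13744 u=1.11103 d=0.90006 q=0.49460 e^(-rΔt)=0.99561
t_9 payoffs: 49.1895 37.6222 23.3436 5.7183 0.0000 0.0000 0.0000 0.0000 0.0000 0.0000
t_8: node(8,0) S=54.8299 payoff=43.7101 vs cont=43.2776 → 43.7101 [stop]  node(8,1) S=67.6816 payoff=30.8584 vs cont=30.4260 → 30.8584 [stop]  node(8,2) S=83.5455 payoff=14.9945 vs cont=14.5620 → 14.9945 [stop]  node(8,3) S=103.1278 payoff=0.0000 vs cont=2.8774 → 2.8774 [wait]  node(8,4) S=127.3000 payoff=0.0000 vs cont=0.0000 → 0.0000 [wait]  node(8,5) S=157.1379 payoff=0.0000 vs cont=0.0000 → 0.0000 [wait]  node(8,6) S=193.9696 payoff=0.0000 vs cont=0.0000 → 0.0000 [wait]  node(8,7) S=239.4343 payoff=0.0000 vs cont=0.0000 → 0.0000 [wait]  node(8,8) S=295.5554 payoff=0.0000 vs cont=0.0000 → 0.0000 [wait]  ⇒ S*(8)=83.5455
t_7: node(7,0) S=60.9178 payoff=37.6222 vs cont=37.1898 → 37.6222 [stop]  node(7,1) S=75.1964 payoff=23.3436 vs cont=22.9112 → 23.3436 [stop]  node(7,2) S=92.8217 payoff=5.7183 vs cont=8.9619 → 8.9619 [wait]  node(7,3) S=114.5782 payoff=0.0000 vs cont=1.4479 → 1.4479 [wait]  node(7,4) S=141.4343 payoff=0.0000 vs cont=0.0000 → 0.0000 [wait]  node(7,5) S=174.5852 payoff=0.0000 vs cont=0.0000 → 0.0000 [wait]  node(7,6) S=215.5063 payoff=0.0000 vs cont=0.0000 → 0.0000 [wait]  node(7,7) S=266.0190 payoff=0.0000 vs cont=0.0000 → 0.0000 [wait]  ⇒ S*(7)=75.1964
t_6: node(6,0) S=67.6816 payoff=30.8584 vs cont=30.4260 → 30.8584 [stop]  node(6,1) S=83.5455 payoff=14.9945 vs cont=16.1593 → 16.1593 [wait]  node(6,2) S=103.1278 payoff=0.0000 vs cont=5.2225 → 5.2225 [wait]  node(6,3) S=127.3000 payoff=0.0000 vs cont=0.7285 → 0.7285 [wait]  node(6,4) S=157.1379 payoff=0.0000 vs cont=0.0000 → 0.0000 [wait]  node(6,5) S=193.9696 payoff=0.0000 vs cont=0.0000 → 0.0000 [wait]  node(6,6) S=239.4343 payoff=0.0000 vs cont=0.0000 → 0.0000 [wait]  ⇒ S*(6)=67.6816
t_5: node(5,0) S=75.1964 payoff=23.3436 vs cont=23.4848 → 23.4848 [wait]  node(5,1) S=92.8217 payoff=5.7183 vs cont=10.7028 → 10.7028 [wait]  node(5,2) S=114.5782 payoff=0.0000 vs cont=2.9866 → 2.9866 [wait]  node(5,3) S=141.4343 payoff=0.0000 vs cont=0.3666 → 0.3666 [wait]  node(5,4) S=174.5852 payoff=0.0000 vs cont=0.0000 → 0.0000 [wait]  node(5,5) S=215.5063 payoff=0.0000 vs cont=0.0000 → 0.0000 [wait]  ⇒ S*(5)=-
t_4: node(4,0) S=83.5455 payoff=14.9945 vs cont=17.0875 → 17.0875 [wait]  node(4,1) S=103.1278 payoff=0.0000 vs cont=6.8562 → 6.8562 [wait]  node(4,2) S=127.3000 payoff=0.0000 vs cont=1.6833 → 1.6833 [wait]  node(4,3) S=157.1379 payoff=0.0000 vs cont=0.1845 → 0.1845 [wait]  node(4,4) S=193.9696 payoff=0.0000 vs cont=0.0000 → 0.0000 [wait]  ⇒ S*(4)=-
t_3: node(3,0) S=92.8217 payoff=5.7183 vs cont=11.9744 → 11.9744 [wait]  node(3,1) S=114.5782 payoff=0.0000 vs cont=4.2789 → 4.2789 [wait]  node(3,2) S=141.4343 payoff=0.0000 vs cont=0.9379 → 0.9379 [wait]  node(3,3) S=174.5852 payoff=0.0000 vs cont=0.0928 → 0.0928 [wait]  ⇒ S*(3)=-
t_2: node(2,0) S=103.1278 payoff=0.0000 vs cont=8.1324 → 8.1324 [wait]  node(2,1) S=127.3000 payoff=0.0000 vs cont=2.6149 → 2.6149 [wait]  node(2,2) S=157.1379 payoff=0.0000 vs cont=0.5176 → 0.5176 [wait]  ⇒ S*(2)=-
t_1: node(1,0) S=114.5782 payoff=0.0000 vs cont=5.3797 → 5.3797 [wait]  node(1,1) S=141.4343 payoff=0.0000 vs cont=1.5707 → 1.5707 [wait]  ⇒ S*(1)=-
t_0: node(0,0) S=127.3000 payoff=0.0000 vs cont=3.4804 → 3.4804 [wait]  ⇒ S*(0)=-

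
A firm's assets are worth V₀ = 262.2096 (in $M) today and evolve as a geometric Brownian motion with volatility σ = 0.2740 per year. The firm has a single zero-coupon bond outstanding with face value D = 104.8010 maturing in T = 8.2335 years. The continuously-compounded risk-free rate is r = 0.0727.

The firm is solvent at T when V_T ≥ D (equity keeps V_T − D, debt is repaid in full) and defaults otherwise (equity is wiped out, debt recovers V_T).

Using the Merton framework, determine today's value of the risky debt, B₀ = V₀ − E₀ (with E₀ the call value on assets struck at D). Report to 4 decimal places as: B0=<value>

Work the structural quantities from V₀ = 262.2096 against face 104.8010:
d₁ = [ln(V₀/D) + (r + σ²/2)T] / (σ√T)
   = [ln(262.2096/104.8010) + (0.0727 + 0.5·0.2740²)·8.2335] / (0.2740·√8.2335)
   = [0.917081 + 0.907645] / 0.786218 = 2.320891
d₂ = d₁ − σ√T = 2.320891 − 0.786218 = 1.534673
N(d₁) = 0.989854,  N(d₂) = 0.937568,  e^(−rT) = 0.549594
E₀ = V₀·N(d₁) − D·e^(−rT)·N(d₂)
   = 262.2096·0.989854 − 104.8010·0.549594·0.937568 = 205.547086
B₀ = V₀ − E₀ = 262.2096 − 205.547086 = 56.662514

B0=56.6625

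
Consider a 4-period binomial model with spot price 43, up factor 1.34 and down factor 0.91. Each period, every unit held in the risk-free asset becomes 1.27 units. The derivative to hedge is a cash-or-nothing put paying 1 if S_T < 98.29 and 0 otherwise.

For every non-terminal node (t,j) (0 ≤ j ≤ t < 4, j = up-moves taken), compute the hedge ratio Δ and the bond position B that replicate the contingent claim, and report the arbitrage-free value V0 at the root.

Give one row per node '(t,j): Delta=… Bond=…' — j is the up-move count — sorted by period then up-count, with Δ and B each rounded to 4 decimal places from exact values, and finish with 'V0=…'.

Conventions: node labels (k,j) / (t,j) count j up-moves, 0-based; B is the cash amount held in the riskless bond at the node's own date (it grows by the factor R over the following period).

No-arbitrage ⇒ martingale measure with p* = (R−d)/(u−d) = 0.8372.
Terminal payoffs: V(4,0)=1.0000, V(4,1)=1.0000, V(4,2)=1.0000, V(4,3)=1.0000, V(4,4)=0.0000
  t=3,j=0: stock 32.4036 → up 43.4208 (V=1.0000), down 29.4872 (V=1.0000). Price 0.7874; hedge Δ=0.0000, bond B=0.7874.
  t=3,j=1: stock 47.7151 → up 63.9383 (V=1.0000), down 43.4208 (V=1.0000). Price 0.7874; hedge Δ=0.0000, bond B=0.7874.
  t=3,j=2: stock 70.2618 → up 94.1508 (V=1.0000), down 63.9383 (V=1.0000). Price 0.7874; hedge Δ=0.0000, bond B=0.7874.
  t=3,j=3: stock 103.4625 → up 138.6397 (V=0.0000), down 94.1508 (V=1.0000). Price 0.1282; hedge Δ=-0.0225, bond B=2.4538.
  t=2,j=0: stock 35.6083 → up 47.7151 (V=0.7874), down 32.4036 (V=0.7874). Price 0.6200; hedge Δ=0.0000, bond B=0.6200.
  t=2,j=1: stock 52.4342 → up 70.2618 (V=0.7874), down 47.7151 (V=0.7874). Price 0.6200; hedge Δ=0.0000, bond B=0.6200.
  t=2,j=2: stock 77.2108 → up 103.4625 (V=0.1282), down 70.2618 (V=0.7874). Price 0.1854; hedge Δ=-0.0199, bond B=1.7185.
  t=1,j=0: stock 39.1300 → up 52.4342 (V=0.6200), down 35.6083 (V=0.6200). Price 0.4882; hedge Δ=0.0000, bond B=0.4882.
  t=1,j=1: stock 57.6200 → up 77.2108 (V=0.1854), down 52.4342 (V=0.6200). Price 0.2017; hedge Δ=-0.0175, bond B=1.2123.
  t=0,j=0: stock 43.0000 → up 57.6200 (V=0.2017), down 39.1300 (V=0.4882). Price 0.1955; hedge Δ=-0.0155, bond B=0.8618.
Verification: the root portfolio costs Δ(0,0)·S0 + B(0,0) = 0.1955, matching V0.

(0,0): Delta=-0.0155 Bond=0.8618
(1,0): Delta=0.0000 Bond=0.4882
(1,1): Delta=-0.0175 Bond=1.2123
(2,0): Delta=0.0000 Bond=0.6200
(2,1): Delta=0.0000 Bond=0.6200
(2,2): Delta=-0.0199 Bond=1.7185
(3,0): Delta=0.0000 Bond=0.7874
(3,1): Delta=0.0000 Bond=0.7874
(3,2): Delta=0.0000 Bond=0.7874
(3,3): Delta=-0.0225 Bond=2.4538
V0=0.1955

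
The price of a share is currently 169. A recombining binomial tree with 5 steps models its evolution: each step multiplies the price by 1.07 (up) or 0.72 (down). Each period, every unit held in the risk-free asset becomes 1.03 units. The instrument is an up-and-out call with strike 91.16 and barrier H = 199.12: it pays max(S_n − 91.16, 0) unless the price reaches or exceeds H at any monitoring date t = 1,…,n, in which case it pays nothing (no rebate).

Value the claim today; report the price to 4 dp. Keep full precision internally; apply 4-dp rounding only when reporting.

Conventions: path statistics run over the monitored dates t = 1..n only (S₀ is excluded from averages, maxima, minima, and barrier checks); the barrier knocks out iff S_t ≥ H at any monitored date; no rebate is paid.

No-arbitrage gives p* = (R−d)/(u−d) = 0.8857: enumerate every path, weight its payoff by its p*-probability, and discount by R^5.
Enumerate all 2^5 = 32 price paths (U = up ×1.07, D = down ×0.72); each path with k up-moves has probability p*^k·(1−p*)^(5−k).
DDDDD: M=121.6800, payoff=0.0000, prob=0.000019
UDDDD: M=180.8300, payoff=0.0000, prob=0.000151
DUDDD: M=130.1976, payoff=0.0000, prob=0.000151
UUDDD: M=193.4881, payoff=0.0000, prob=0.001171
DDUDD: M=121.6800, payoff=0.0000, prob=0.000151
UDUDD: M=180.8300, payoff=0.0000, prob=0.001171
DUUDD: M=139.3114, payoff=0.0000, prob=0.001171
UUUDD: M=207.0323, payoff=0.0000, prob=0.009075
DDDUD: M=121.6800, payoff=0.0000, prob=0.000151
UDDUD: M=180.8300, payoff=0.0000, prob=0.001171
DUDUD: M=130.1976, payoff=0.0000, prob=0.001171
UUDUD: M=193.4881, payoff=16.1655, prob=0.009075
DDUUD: M=121.6800, payoff=0.0000, prob=0.001171
UDUUD: M=180.8300, payoff=16.1655, prob=0.009075
DUUUD: M=149.0632, payoff=16.1655, prob=0.009075
UUUUD: M=221.5245, payoff=0.0000, prob=0.070334
DDDDU: M=121.6800, payoff=0.0000, prob=0.000151
UDDDU: M=180.8300, payoff=0.0000, prob=0.001171
DUDDU: M=130.1976, payoff=0.0000, prob=0.001171
UUDDU: M=193.4881, payoff=16.1655, prob=0.009075
DDUDU: M=121.6800, payoff=0.0000, prob=0.001171
UDUDU: M=180.8300, payoff=16.1655, prob=0.009075
DUUDU: M=139.3114, payoff=16.1655, prob=0.009075
UUUDU: M=207.0323, payoff=0.0000, prob=0.070334
DDDUU: M=121.6800, payoff=0.0000, prob=0.001171
UDDUU: M=180.8300, payoff=16.1655, prob=0.009075
DUDUU: M=130.1976, payoff=16.1655, prob=0.009075
UUDUU: M=193.4881, payoff=68.3377, prob=0.070334
DDUUU: M=121.6800, payoff=16.1655, prob=0.009075
UDUUU: M=180.8300, payoff=68.3377, prob=0.070334
DUUUU: M=159.4977, payoff=68.3377, prob=0.070334
UUUUU: M=237.0312, payoff=0.0000, prob=0.545090
Price = Σ prob·payoff / R^5 = 15.739798 / 1.159274 = 13.5773

price = 13.5773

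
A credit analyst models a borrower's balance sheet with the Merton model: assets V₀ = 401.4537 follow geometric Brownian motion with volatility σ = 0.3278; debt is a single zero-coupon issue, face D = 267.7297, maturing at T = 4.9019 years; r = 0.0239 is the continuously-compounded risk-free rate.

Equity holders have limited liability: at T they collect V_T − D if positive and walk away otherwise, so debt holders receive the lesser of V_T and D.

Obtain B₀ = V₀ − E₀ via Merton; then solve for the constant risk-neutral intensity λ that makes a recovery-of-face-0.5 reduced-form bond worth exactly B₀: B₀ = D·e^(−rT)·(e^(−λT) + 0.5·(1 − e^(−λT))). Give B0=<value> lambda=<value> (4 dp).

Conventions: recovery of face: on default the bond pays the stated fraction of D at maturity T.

B0=208.2601 lambda=0.0589

Apply the equity-as-call identities (strike 267.7297, horizon 4.9019 years):
d₁ = [ln(V₀/D) + (r + σ²/2)T] / (σ√T)
   = [ln(401.4537/267.7297) + (0.0239 + 0.5·0.3278²)·4.9019] / (0.3278·√4.9019)
   = [0.405114 + 0.380517] / 0.725757 = 1.082499
d₂ = d₁ − σ√T = 1.082499 − 0.725757 = 0.356742
N(d₁) = 0.860485,  N(d₂) = 0.639358,  e^(−rT) = 0.889447
E₀ = V₀·N(d₁) − D·e^(−rT)·N(d₂)
   = 401.4537·0.860485 − 267.7297·0.889447·0.639358 = 193.193626
B₀ = V₀ − E₀ = 401.4537 − 193.193626 = 208.260074
e^(−λT) = (B₀·e^(rT)/D − 0.5)/(1 − 0.5) = (208.2601·1.124294/267.7297 − 0.5)/0.5 = 0.74911943
λ = −ln(0.74911943)/4.9019 = 0.058928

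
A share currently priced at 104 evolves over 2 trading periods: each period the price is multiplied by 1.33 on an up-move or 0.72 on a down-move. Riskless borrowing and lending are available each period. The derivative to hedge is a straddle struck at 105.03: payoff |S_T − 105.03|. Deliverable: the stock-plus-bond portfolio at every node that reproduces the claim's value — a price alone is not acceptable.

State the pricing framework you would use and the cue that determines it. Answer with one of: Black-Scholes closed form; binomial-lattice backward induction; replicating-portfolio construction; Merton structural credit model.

framework: replicating-portfolio construction

Key observation: what is demanded is not a single number but the (Δ, B) position at each node of the 1.33/0.72 tree starting at 104; constructing those positions is the replicating-portfolio method.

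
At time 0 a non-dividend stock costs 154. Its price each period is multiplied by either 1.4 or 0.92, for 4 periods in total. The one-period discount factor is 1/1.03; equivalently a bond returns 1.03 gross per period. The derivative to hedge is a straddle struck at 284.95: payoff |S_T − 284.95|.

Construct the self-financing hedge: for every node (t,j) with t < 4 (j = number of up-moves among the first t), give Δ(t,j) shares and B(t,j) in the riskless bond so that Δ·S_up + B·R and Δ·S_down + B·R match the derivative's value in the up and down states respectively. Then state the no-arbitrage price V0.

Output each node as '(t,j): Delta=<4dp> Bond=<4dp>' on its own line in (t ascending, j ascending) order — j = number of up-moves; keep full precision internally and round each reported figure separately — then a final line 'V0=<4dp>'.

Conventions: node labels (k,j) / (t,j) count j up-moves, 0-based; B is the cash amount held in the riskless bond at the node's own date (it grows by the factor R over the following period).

The replicating-portfolio and risk-neutral prices coincide; use p* = (1.03−0.92)/(1.4−0.92) = 0.2292 for the latter.
At maturity the claim pays: V(4,0)=174.6255, V(4,1)=117.0649, V(4,2)=29.4726, V(4,3)=103.8199, V(4,4)=306.6564
Node (3,0) S=119.9180: V=(p*·117.0649+(1−p*)·174.6255)/1.03=156.7325; Δ=(117.0649−174.6255)/(167.8851−110.3245)=-1.0000; B=V−Δ·S=276.6505
Node (3,1) S=182.4838: V=(p*·29.4726+(1−p*)·117.0649)/1.03=94.1666; Δ=(29.4726−117.0649)/(255.4774−167.8851)=-1.0000; B=V−Δ·S=276.6505
Node (3,2) S=277.6928: V=(p*·103.8199+(1−p*)·29.4726)/1.03=45.1559; Δ=(103.8199−29.4726)/(388.7699−255.4774)=0.5578; B=V−Δ·S=-109.7343
Node (3,3) S=422.5760: V=(p*·306.6564+(1−p*)·103.8199)/1.03=145.9255; Δ=(306.6564−103.8199)/(591.6064−388.7699)=1.0000; B=V−Δ·S=-276.6505
Node (2,0) S=130.3456: V=(p*·94.1666+(1−p*)·156.7325)/1.03=138.2471; Δ=(94.1666−156.7325)/(182.4838−119.9180)=-1.0000; B=V−Δ·S=268.5927
Node (2,1) S=198.3520: V=(p*·45.1559+(1−p*)·94.1666)/1.03=80.5194; Δ=(45.1559−94.1666)/(277.6928−182.4838)=-0.5148; B=V−Δ·S=182.6252
Node (2,2) S=301.8400: V=(p*·145.9255+(1−p*)·45.1559)/1.03=66.2611; Δ=(145.9255−45.1559)/(422.5760−277.6928)=0.6955; B=V−Δ·S=-143.6757
Node (1,0) S=141.6800: V=(p*·80.5194+(1−p*)·138.2471)/1.03=121.3765; Δ=(80.5194−138.2471)/(198.3520−130.3456)=-0.8489; B=V−Δ·S=241.6425
Node (1,1) S=215.6000: V=(p*·66.2611+(1−p*)·80.5194)/1.03=75.0018; Δ=(66.2611−80.5194)/(301.8400−198.3520)=-0.1378; B=V−Δ·S=104.7067
Node (0,0) S=154.0000: V=(p*·75.0018+(1−p*)·121.3765)/1.03=107.5233; Δ=(75.0018−121.3765)/(215.6000−141.6800)=-0.6274; B=V−Δ·S=204.1373
Verification: the root portfolio costs Δ(0,0)·S0 + B(0,0) = 107.5233, matching V0.

(0,0): Delta=-0.6274 Bond=204.1373
(1,0): Delta=-0.8489 Bond=241.6425
(1,1): Delta=-0.1378 Bond=104.7067
(2,0): Delta=-1.0000 Bond=268.5927
(2,1): Delta=-0.5148 Bond=182.6252
(2,2): Delta=0.6955 Bond=-143.6757
(3,0): Delta=-1.0000 Bond=276.6505
(3,1): Delta=-1.0000 Bond=276.6505
(3,2): Delta=0.5578 Bond=-109.7343
(3,3): Delta=1.0000 Bond=-276.6505
V0=107.5233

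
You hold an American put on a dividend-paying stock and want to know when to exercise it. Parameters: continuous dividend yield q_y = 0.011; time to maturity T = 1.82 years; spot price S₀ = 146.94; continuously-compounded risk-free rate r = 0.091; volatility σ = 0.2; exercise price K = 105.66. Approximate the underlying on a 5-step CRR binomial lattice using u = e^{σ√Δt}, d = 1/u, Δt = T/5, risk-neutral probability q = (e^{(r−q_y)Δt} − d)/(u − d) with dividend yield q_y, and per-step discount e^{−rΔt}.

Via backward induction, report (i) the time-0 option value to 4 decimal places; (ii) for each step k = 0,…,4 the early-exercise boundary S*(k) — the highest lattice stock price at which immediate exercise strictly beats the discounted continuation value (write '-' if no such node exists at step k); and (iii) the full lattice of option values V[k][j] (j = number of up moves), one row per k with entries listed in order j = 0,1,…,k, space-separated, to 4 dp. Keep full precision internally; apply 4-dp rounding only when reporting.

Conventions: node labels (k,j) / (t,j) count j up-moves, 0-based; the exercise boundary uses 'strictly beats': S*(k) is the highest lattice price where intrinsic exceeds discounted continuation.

price = 0.5496
boundary = - - - - 90.6826
tree:
0.5496
1.2746 0.0812
2.9306 0.2058 0.0000
6.6683 0.5215 0.0000 0.0000
14.9774 1.3213 0.0000 0.0000 0.0000
25.2852 3.3477 0.0000 0.0000 0.0000 0.0000

Δt=0.36400  u=1.12825  d=0.88633  q=0.59201  discount=0.96742
step 5 (expiry): payoffs max(K−S,0) = 25.2852 3.3477 0.0000 0.0000 0.0000 0.0000
step 4: (k=4,j=0): S=90.6826, K−S=14.9774, hold=11.8973 ⇒ V=14.9774 exercise | (k=4,j=1): S=115.4335, K−S=0.0000, hold=1.3213 ⇒ V=1.3213 continue | (k=4,j=2): S=146.9400, K−S=0.0000, hold=0.0000 ⇒ V=0.0000 continue | (k=4,j=3): S=187.0459, K−S=0.0000, hold=0.0000 ⇒ V=0.0000 continue | (k=4,j=4): S=238.0983, K−S=0.0000, hold=0.0000 ⇒ V=0.0000 continue  boundary S*=90.6826
step 3: (k=3,j=0): S=102.3123, K−S=3.3477, hold=6.6683 ⇒ V=6.6683 continue | (k=3,j=1): S=130.2375, K−S=0.0000, hold=0.5215 ⇒ V=0.5215 continue | (k=3,j=2): S=165.7846, K−S=0.0000, hold=0.0000 ⇒ V=0.0000 continue | (k=3,j=3): S=211.0339, K−S=0.0000, hold=0.0000 ⇒ V=0.0000 continue  boundary S*=-
step 2: (k=2,j=0): S=115.4335, K−S=0.0000, hold=2.9306 ⇒ V=2.9306 continue | (k=2,j=1): S=146.9400, K−S=0.0000, hold=0.2058 ⇒ V=0.2058 continue | (k=2,j=2): S=187.0459, K−S=0.0000, hold=0.0000 ⇒ V=0.0000 continue  boundary S*=-
step 1: (k=1,j=0): S=130.2375, K−S=0.0000, hold=1.2746 ⇒ V=1.2746 continue | (k=1,j=1): S=165.7846, K−S=0.0000, hold=0.0812 ⇒ V=0.0812 continue  boundary S*=-
step 0: (k=0,j=0): S=146.9400, K−S=0.0000, hold=0.5496 ⇒ V=0.5496 continue  boundary S*=-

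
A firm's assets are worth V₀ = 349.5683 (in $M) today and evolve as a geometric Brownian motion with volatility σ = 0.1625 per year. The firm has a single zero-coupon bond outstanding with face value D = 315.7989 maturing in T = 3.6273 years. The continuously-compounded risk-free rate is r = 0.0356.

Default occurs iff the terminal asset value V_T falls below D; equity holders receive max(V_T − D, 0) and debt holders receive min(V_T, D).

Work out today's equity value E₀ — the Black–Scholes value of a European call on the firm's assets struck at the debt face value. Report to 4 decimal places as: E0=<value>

E0=84.6812

Apply the equity-as-call identities (strike 315.7989, horizon 3.6273 years):
d₁ = [ln(V₀/D) + (r + σ²/2)T] / (σ√T)
   = [ln(349.5683/315.7989) + (0.0356 + 0.5·0.1625²)·3.6273] / (0.1625·√3.6273)
   = [0.101593 + 0.177024] / 0.309489 = 0.900248
d₂ = d₁ − σ√T = 0.900248 − 0.309489 = 0.590760
N(d₁) = 0.816006,  N(d₂) = 0.722659,  e^(−rT) = 0.878858
E₀ = V₀·N(d₁) − D·e^(−rT)·N(d₂)
   = 349.5683·0.816006 − 315.7989·0.878858·0.722659 = 84.681242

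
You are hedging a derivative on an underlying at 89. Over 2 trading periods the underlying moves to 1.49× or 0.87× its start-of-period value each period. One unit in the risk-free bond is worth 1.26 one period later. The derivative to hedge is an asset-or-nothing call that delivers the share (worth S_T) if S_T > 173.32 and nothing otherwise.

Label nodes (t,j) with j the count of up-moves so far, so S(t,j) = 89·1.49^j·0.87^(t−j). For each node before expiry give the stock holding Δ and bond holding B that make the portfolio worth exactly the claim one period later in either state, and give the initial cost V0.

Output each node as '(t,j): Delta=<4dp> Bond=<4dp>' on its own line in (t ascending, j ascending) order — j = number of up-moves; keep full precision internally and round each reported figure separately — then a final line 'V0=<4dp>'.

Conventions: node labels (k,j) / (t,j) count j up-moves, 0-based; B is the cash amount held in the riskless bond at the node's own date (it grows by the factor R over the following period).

No-arbitrage ⇒ martingale measure with p* = (R−d)/(u−d) = 0.6290.
At maturity the claim pays: V(2,0)=0.0000, V(2,1)=0.0000, V(2,2)=197.5889
(1,0): S=77.4300. Δ = (V_up−V_dn)/(S_up−S_dn) = (0.0000−0.0000)/(115.3707−67.3641) = 0.0000. V = [p*·0.0000 + (1−p*)·0.0000]/1.26 = 0.0000. B = V − Δ·S = 0.0000.
(1,1): S=132.6100. Δ = (V_up−V_dn)/(S_up−S_dn) = (197.5889−0.0000)/(197.5889−115.3707) = 2.4032. V = [p*·197.5889 + (1−p*)·0.0000]/1.26 = 98.6427. B = V − Δ·S = -220.0491.
(0,0): S=89.0000. Δ = (V_up−V_dn)/(S_up−S_dn) = (98.6427−0.0000)/(132.6100−77.4300) = 1.7877. V = [p*·98.6427 + (1−p*)·0.0000]/1.26 = 49.2456. B = V − Δ·S = -109.8555.
Sanity check at the root: Δ(0,0)·S0 + B(0,0) reproduces V0 = 49.2456.

(0,0): Delta=1.7877 Bond=-109.8555
(1,0): Delta=0.0000 Bond=0.0000
(1,1): Delta=2.4032 Bond=-220.0491
V0=49.2456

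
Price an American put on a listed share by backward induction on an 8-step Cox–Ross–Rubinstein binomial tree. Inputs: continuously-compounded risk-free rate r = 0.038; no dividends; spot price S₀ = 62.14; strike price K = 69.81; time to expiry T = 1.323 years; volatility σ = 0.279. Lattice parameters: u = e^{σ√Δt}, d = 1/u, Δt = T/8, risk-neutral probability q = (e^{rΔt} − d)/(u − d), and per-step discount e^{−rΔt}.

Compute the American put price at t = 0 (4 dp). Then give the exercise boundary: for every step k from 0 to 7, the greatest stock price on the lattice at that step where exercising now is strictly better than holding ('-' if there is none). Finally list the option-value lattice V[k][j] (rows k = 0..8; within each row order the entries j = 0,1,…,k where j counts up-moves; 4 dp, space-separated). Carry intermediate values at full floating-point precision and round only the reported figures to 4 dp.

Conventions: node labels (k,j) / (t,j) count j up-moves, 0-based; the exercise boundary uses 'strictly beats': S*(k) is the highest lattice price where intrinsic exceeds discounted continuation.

price = 11.3289
boundary = - - 49.5247 44.2127 49.5247 44.2127 49.5247 55.4749
tree:
11.3289
15.4069 7.3840
20.2853 10.7109 4.1422
25.5973 15.0262 6.5203 1.8105
30.3395 20.2853 9.9438 3.1708 0.4698
34.5731 25.5973 14.5702 5.4317 0.9443 0.0000
38.3526 30.3395 20.2853 9.0249 1.8982 0.0000 0.0000
41.7267 34.5731 25.5973 14.3351 3.8156 0.0000 0.0000 0.0000
44.7389 38.3526 30.3395 20.2853 7.6700 0.0000 0.0000 0.0000 0.0000

Δt=0.16537  u=1.12015  d=0.89274  q=0.49939  discount=0.99374
step 8 (expiry): payoffs max(K−S,0) = 44.7389 38.3526 30.3395 20.2853 7.6700 0.0000 0.0000 0.0000 0.0000
step 7: (k=7,j=0): S=28.0833, K−S=41.7267, hold=41.2893 ⇒ V=41.7267 exercise | (k=7,j=1): S=35.2369, K−S=34.5731, hold=34.1357 ⇒ V=34.5731 exercise | (k=7,j=2): S=44.2127, K−S=25.5973, hold=25.1599 ⇒ V=25.5973 exercise | (k=7,j=3): S=55.4749, K−S=14.3351, hold=13.8978 ⇒ V=14.3351 exercise | (k=7,j=4): S=69.6059, K−S=0.2041, hold=3.8156 ⇒ V=3.8156 continue | (k=7,j=5): S=87.3364, K−S=0.0000, hold=0.0000 ⇒ V=0.0000 continue | (k=7,j=6): S=109.5833, K−S=0.0000, hold=0.0000 ⇒ V=0.0000 continue | (k=7,j=7): S=137.4972, K−S=0.0000, hold=0.0000 ⇒ V=0.0000 continue  boundary S*=55.4749
step 6: (k=6,j=0): S=31.4574, K−S=38.3526, hold=37.9152 ⇒ V=38.3526 exercise | (k=6,j=1): S=39.4705, K−S=30.3395, hold=29.9022 ⇒ V=30.3395 exercise | (k=6,j=2): S=49.5247, K−S=20.2853, hold=19.8480 ⇒ V=20.2853 exercise | (k=6,j=3): S=62.1400, K−S=7.6700, hold=9.0249 ⇒ V=9.0249 continue | (k=6,j=4): S=77.9687, K−S=0.0000, hold=1.8982 ⇒ V=1.8982 continue | (k=6,j=5): S=97.8295, K−S=0.0000, hold=0.0000 ⇒ V=0.0000 continue | (k=6,j=6): S=122.7493, K−S=0.0000, hold=0.0000 ⇒ V=0.0000 continue  boundary S*=49.5247
step 5: (k=5,j=0): S=35.2369, K−S=34.5731, hold=34.1357 ⇒ V=34.5731 exercise | (k=5,j=1): S=44.2127, K−S=25.5973, hold=25.1599 ⇒ V=25.5973 exercise | (k=5,j=2): S=55.4749, K−S=14.3351, hold=14.5702 ⇒ V=14.5702 continue | (k=5,j=3): S=69.6059, K−S=0.2041, hold=5.4317 ⇒ V=5.4317 continue | (k=5,j=4): S=87.3364, K−S=0.0000, hold=0.9443 ⇒ V=0.9443 continue | (k=5,j=5): S=109.5833, K−S=0.0000, hold=0.0000 ⇒ V=0.0000 continue  boundary S*=44.2127
step 4: (k=4,j=0): S=39.4705, K−S=30.3395, hold=29.9022 ⇒ V=30.3395 exercise | (k=4,j=1): S=49.5247, K−S=20.2853, hold=19.9646 ⇒ V=20.2853 exercise | (k=4,j=2): S=62.1400, K−S=7.6700, hold=9.9438 ⇒ V=9.9438 continue | (k=4,j=3): S=77.9687, K−S=0.0000, hold=3.1708 ⇒ V=3.1708 continue | (k=4,j=4): S=97.8295, K−S=0.0000, hold=0.4698 ⇒ V=0.4698 continue  boundary S*=49.5247
step 3: (k=3,j=0): S=44.2127, K−S=25.5973, hold=25.1599 ⇒ V=25.5973 exercise | (k=3,j=1): S=55.4749, K−S=14.3351, hold=15.0262 ⇒ V=15.0262 continue | (k=3,j=2): S=69.6059, K−S=0.2041, hold=6.5203 ⇒ V=6.5203 continue | (k=3,j=3): S=87.3364, K−S=0.0000, hold=1.8105 ⇒ V=1.8105 continue  boundary S*=44.2127
step 2: (k=2,j=0): S=49.5247, K−S=20.2853, hold=20.1909 ⇒ V=20.2853 exercise | (k=2,j=1): S=62.1400, K−S=7.6700, hold=10.7109 ⇒ V=10.7109 continue | (k=2,j=2): S=77.9687, K−S=0.0000, hold=4.1422 ⇒ V=4.1422 continue  boundary S*=49.5247
step 1: (k=1,j=0): S=55.4749, K−S=14.3351, hold=15.4069 ⇒ V=15.4069 continue | (k=1,j=1): S=69.6059, K−S=0.2041, hold=7.3840 ⇒ V=7.3840 continue  boundary S*=-
step 0: (k=0,j=0): S=62.1400, K−S=7.6700, hold=11.3289 ⇒ V=11.3289 continue  boundary S*=-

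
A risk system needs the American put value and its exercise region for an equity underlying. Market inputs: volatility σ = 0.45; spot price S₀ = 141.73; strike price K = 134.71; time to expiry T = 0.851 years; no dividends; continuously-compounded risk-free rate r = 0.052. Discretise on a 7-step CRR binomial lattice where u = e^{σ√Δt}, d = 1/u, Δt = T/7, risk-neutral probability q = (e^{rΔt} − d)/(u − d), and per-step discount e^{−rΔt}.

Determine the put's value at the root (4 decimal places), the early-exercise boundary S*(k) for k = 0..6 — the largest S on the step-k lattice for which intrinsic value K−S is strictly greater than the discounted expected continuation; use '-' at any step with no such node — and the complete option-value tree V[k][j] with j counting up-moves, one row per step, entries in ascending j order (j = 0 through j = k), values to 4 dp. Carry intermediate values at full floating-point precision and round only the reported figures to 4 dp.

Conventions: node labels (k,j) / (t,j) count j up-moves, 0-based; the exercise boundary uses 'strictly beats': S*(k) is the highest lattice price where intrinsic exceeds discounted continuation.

params: Δt=0.12157 u=1.16988 d=0.85479 q=0.48098 e^(-rΔt)=0.99370
t_7 payoffs: 87.4525 70.0324 46.1909 13.5609 0.0000 0.0000 0.0000 0.0000
t_6: node(6,0) S=55.2856 payoff=79.4244 vs cont=78.5755 → 79.4244 [stop]  node(6,1) S=75.6650 payoff=59.0450 vs cont=58.1961 → 59.0450 [stop]  node(6,2) S=103.5568 payoff=31.1532 vs cont=30.3043 → 31.1532 [stop]  node(6,3) S=141.7300 payoff=0.0000 vs cont=6.9940 → 6.9940 [wait]  node(6,4) S=193.9747 payoff=0.0000 vs cont=0.0000 → 0.0000 [wait]  node(6,5) S=265.4779 payoff=0.0000 vs cont=0.0000 → 0.0000 [wait]  node(6,6) S=363.3387 payoff=0.0000 vs cont=0.0000 → 0.0000 [wait]  ⇒ S*(6)=103.5568
t_5: node(5,0) S=64.6776 payoff=70.0324 vs cont=69.1835 → 70.0324 [stop]  node(5,1) S=88.5191 payoff=46.1909 vs cont=45.3420 → 46.1909 [stop]  node(5,2) S=121.1491 payoff=13.5609 vs cont=19.4100 → 19.4100 [wait]  node(5,3) S=165.8072 payoff=0.0000 vs cont=3.6071 → 3.6071 [wait]  node(5,4) S=226.9273 payoff=0.0000 vs cont=0.0000 → 0.0000 [wait]  node(5,5) S=310.5775 payoff=0.0000 vs cont=0.0000 → 0.0000 [wait]  ⇒ S*(5)=88.5191
t_4: node(4,0) S=75.6650 payoff=59.0450 vs cont=58.1961 → 59.0450 [stop]  node(4,1) S=103.5568 payoff=31.1532 vs cont=33.0999 → 33.0999 [wait]  node(4,2) S=141.7300 payoff=0.0000 vs cont=11.7347 → 11.7347 [wait]  node(4,3) S=193.9747 payoff=0.0000 vs cont=1.8604 → 1.8604 [wait]  node(4,4) S=265.4779 payoff=0.0000 vs cont=0.0000 → 0.0000 [wait]  ⇒ S*(4)=75.6650
t_3: node(3,0) S=88.5191 payoff=46.1909 vs cont=46.2724 → 46.2724 [wait]  node(3,1) S=121.1491 payoff=13.5609 vs cont=22.6798 → 22.6798 [wait]  node(3,2) S=165.8072 payoff=0.0000 vs cont=6.9413 → 6.9413 [wait]  node(3,3) S=226.9273 payoff=0.0000 vs cont=0.9595 → 0.9595 [wait]  ⇒ S*(3)=-
t_2: node(2,0) S=103.5568 payoff=31.1532 vs cont=34.7047 → 34.7047 [wait]  node(2,1) S=141.7300 payoff=0.0000 vs cont=15.0147 → 15.0147 [wait]  node(2,2) S=193.9747 payoff=0.0000 vs cont=4.0386 → 4.0386 [wait]  ⇒ S*(2)=-
t_1: node(1,0) S=121.1491 payoff=13.5609 vs cont=25.0752 → 25.0752 [wait]  node(1,1) S=165.8072 payoff=0.0000 vs cont=9.6740 → 9.6740 [wait]  ⇒ S*(1)=-
t_0: node(0,0) S=141.7300 payoff=0.0000 vs cont=17.5562 → 17.5562 [wait]  ⇒ S*(0)=-

price = 17.5562
boundary = - - - - 75.6650 88.5191 103.5568
tree:
17.5562
25.0752 9.6740
34.7047 15.0147 4.0386
46.2724 22.6798 6.9413 0.9595
59.0450 33.0999 11.7347 1.8604 0.0000
70.0324 46.1909 19.4100 3.6071 0.0000 0.0000
79.4244 59.0450 31.1532 6.9940 0.0000 0.0000 0.0000
87.4525 70.0324 46.1909 13.5609 0.0000 0.0000 0.0000 0.0000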